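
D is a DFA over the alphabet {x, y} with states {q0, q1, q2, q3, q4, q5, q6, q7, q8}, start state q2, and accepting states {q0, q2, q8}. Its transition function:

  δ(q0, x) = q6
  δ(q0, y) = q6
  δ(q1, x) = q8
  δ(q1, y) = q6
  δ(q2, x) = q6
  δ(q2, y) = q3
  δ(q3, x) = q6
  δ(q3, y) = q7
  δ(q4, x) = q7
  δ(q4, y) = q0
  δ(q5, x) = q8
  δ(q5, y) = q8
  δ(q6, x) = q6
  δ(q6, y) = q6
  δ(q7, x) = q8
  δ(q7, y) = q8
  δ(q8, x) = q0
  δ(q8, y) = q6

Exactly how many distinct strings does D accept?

The useful subgraph on states {q0, q2, q3, q7, q8} is acyclic, so L(D) is finite; the longest accepting path visits 5 useful states, giving maximum string length 4.
Counting accepting paths from q2 by length: 1 of length 0, 2 of length 3, 2 of length 4. Total 5.

5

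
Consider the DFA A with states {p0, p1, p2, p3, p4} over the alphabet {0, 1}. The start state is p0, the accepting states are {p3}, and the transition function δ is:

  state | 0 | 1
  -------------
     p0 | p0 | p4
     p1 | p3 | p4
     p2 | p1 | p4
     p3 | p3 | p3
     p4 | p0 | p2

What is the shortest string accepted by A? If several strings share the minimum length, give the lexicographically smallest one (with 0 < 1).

A breadth-first search from p0 reaches an accepting state first via the path p0 → p4 → p2 → p1 → p3 on input 1100.
No string of length < 4 is accepted (BFS exhausts all shorter strings without reaching an accepting state), and 1100 is the lexicographically least accepting string of length 4.

1100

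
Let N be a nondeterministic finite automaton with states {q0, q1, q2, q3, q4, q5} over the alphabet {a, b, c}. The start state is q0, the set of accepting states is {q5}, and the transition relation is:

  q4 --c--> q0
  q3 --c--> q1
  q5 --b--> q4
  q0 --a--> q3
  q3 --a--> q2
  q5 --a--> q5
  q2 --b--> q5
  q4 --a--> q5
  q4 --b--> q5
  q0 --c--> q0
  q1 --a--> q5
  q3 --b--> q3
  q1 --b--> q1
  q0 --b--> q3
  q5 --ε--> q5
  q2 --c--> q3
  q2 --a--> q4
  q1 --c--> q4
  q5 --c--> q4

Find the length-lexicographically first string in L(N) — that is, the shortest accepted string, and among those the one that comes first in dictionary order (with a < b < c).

A breadth-first search from q0 reaches an accepting state first via the path q0 → q3 → q2 → q5 on input aab.
No string of length < 3 is accepted (BFS exhausts all shorter strings without reaching an accepting state), and aab is the lexicographically least accepting string of length 3.

aab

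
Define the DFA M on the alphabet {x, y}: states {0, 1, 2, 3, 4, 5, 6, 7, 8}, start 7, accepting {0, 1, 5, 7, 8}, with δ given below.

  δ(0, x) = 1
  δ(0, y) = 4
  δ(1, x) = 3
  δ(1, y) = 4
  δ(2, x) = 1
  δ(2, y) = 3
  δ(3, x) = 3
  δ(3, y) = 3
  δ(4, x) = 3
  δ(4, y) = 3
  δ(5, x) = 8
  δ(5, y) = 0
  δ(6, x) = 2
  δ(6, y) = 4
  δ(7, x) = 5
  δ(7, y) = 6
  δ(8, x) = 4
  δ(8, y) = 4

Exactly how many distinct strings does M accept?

6

The useful subgraph on states {0, 1, 2, 5, 6, 7, 8} is acyclic, so L(M) is finite; the longest accepting path visits 4 useful states, giving maximum string length 3.
Counting accepting paths from 7 by length: 1 of length 0, 1 of length 1, 2 of length 2, 2 of length 3. Total 6.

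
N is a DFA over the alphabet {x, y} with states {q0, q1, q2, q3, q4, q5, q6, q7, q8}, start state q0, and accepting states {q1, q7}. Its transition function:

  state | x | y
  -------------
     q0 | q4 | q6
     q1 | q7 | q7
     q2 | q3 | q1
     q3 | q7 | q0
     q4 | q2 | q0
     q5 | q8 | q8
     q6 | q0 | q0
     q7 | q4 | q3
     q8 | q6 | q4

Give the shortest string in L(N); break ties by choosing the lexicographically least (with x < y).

xxy

A breadth-first search from q0 reaches an accepting state first via the path q0 → q4 → q2 → q1 on input xxy.
No string of length < 3 is accepted (BFS exhausts all shorter strings without reaching an accepting state), and xxy is the lexicographically least accepting string of length 3.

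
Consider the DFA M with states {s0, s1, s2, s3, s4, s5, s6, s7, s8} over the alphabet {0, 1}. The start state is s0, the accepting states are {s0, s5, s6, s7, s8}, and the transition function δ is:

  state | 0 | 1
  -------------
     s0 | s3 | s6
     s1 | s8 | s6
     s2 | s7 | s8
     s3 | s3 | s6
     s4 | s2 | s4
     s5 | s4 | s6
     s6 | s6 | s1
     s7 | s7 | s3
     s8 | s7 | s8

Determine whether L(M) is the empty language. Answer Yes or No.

No

The empty string ε is accepted: the run s0 ends in the accepting state s0.
Since at least one string is accepted, L(M) is not empty.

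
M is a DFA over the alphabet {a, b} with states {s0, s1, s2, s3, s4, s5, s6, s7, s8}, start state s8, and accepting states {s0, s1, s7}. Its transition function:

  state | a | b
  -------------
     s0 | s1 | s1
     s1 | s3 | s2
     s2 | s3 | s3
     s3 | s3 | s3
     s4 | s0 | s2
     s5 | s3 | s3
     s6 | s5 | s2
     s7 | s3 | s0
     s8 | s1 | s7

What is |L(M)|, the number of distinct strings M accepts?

5

The useful subgraph on states {s0, s1, s7, s8} is acyclic, so L(M) is finite; the longest accepting path visits 4 useful states, giving maximum string length 3.
Counting accepting paths from s8 by length: 2 of length 1, 1 of length 2, 2 of length 3. Total 5.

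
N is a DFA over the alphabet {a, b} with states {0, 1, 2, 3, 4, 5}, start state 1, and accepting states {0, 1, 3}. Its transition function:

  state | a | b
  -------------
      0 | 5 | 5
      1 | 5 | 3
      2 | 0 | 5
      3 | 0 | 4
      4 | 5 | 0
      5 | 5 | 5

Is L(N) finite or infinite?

finite

The useful states (reachable from 1 and able to reach an accepting state) are {0, 1, 3, 4}.
Restricted to these states the transition graph has no cycle, so every accepting path has bounded length and L is finite.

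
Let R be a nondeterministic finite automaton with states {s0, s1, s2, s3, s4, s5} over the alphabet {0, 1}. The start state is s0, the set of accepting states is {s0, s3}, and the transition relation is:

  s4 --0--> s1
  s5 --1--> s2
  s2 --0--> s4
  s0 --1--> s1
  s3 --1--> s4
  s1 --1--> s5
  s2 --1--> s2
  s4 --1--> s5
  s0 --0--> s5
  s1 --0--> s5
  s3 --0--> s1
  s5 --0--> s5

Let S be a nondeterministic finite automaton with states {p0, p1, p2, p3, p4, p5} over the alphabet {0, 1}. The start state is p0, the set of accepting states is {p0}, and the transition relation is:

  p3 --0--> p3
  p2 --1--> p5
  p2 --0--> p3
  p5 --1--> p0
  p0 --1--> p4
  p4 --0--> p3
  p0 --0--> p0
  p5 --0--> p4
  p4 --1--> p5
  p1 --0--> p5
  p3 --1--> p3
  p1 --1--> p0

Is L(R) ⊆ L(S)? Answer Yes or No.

Yes

Exploring the product automaton R × S from the start pair (s0, p0), following both machines on each input symbol, reaches 15 state pairs: (s0, p0), (s5, p0), (s1, p4), (s2, p4), (s5, p3), (s5, p5), (s4, p3), (s2, p5), (s2, p3), (s5, p4), (s2, p0), (s1, p3), (s4, p4), (s4, p0), (s1, p0).
R accepts in {s0, s3} and S accepts in {p0}. The reachable pairs whose R-component is accepting are (s0, p0); in each of them the S-component is accepting too, so the product for L(R) \ L(S) (R-component accepting, S-component rejecting) has no reachable accepting pair and the difference is empty.
Hence every string in L(R) is also in L(S).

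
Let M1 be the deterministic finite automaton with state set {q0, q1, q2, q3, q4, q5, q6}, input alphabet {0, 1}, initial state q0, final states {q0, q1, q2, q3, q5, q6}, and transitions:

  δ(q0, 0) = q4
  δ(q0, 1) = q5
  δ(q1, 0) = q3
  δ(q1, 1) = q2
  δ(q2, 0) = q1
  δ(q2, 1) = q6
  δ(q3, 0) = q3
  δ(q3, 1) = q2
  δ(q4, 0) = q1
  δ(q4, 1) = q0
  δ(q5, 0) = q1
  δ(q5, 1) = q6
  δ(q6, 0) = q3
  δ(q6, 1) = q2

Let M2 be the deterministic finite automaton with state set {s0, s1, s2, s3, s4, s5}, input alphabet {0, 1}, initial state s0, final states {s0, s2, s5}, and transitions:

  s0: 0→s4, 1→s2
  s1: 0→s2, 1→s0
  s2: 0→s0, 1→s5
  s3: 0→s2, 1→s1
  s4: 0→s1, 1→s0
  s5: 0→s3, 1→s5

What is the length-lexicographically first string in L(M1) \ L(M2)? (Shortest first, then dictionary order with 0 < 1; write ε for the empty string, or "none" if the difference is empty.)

The string 00 is accepted by M1 but not by M2.
No shorter string lies in the difference, and 00 is the lexicographically first length-2 string in L(M1) \ L(M2).

00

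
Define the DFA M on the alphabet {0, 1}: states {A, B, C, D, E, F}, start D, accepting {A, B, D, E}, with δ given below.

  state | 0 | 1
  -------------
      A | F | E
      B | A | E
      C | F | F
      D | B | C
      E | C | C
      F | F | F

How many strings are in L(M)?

The useful subgraph on states {A, B, D, E} is acyclic, so L(M) is finite; the longest accepting path visits 4 useful states, giving maximum string length 3.
Counting accepting paths from D by length: 1 of length 0, 1 of length 1, 2 of length 2, 1 of length 3. Total 5.

5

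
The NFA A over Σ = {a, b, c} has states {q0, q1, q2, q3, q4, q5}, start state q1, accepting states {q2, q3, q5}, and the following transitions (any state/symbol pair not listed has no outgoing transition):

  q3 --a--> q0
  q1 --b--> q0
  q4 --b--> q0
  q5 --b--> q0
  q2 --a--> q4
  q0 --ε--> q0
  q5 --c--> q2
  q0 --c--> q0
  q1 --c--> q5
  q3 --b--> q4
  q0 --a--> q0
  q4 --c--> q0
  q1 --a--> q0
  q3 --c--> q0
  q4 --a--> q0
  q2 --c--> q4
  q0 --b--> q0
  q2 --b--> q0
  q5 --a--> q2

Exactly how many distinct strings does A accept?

The useful subgraph on states {q1, q2, q5} is acyclic, so L(A) is finite; the longest accepting path visits 3 useful states, giving maximum string length 2.
Counting accepting paths from q1 by length: 1 of length 1, 2 of length 2. Total 3.

3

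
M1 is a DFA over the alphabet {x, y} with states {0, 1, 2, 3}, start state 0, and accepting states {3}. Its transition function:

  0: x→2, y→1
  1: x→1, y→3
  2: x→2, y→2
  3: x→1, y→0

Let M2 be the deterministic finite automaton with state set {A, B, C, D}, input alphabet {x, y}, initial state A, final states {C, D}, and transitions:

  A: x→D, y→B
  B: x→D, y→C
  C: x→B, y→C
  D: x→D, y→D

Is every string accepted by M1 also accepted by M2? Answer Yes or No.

Yes

Exploring the product automaton M1 × M2 from the start pair (0, A), following both machines on each input symbol, reaches 11 state pairs: (0, A), (2, D), (1, B), (1, D), (3, C), (3, D), (0, C), (0, D), (2, B), (1, C), (2, C).
M1 accepts in {3} and M2 accepts in {C, D}. The reachable pairs whose M1-component is accepting are (3, C), (3, D); in each of them the M2-component is accepting too, so the product for L(M1) \ L(M2) (M1-component accepting, M2-component rejecting) has no reachable accepting pair and the difference is empty.
Hence every string in L(M1) is also in L(M2).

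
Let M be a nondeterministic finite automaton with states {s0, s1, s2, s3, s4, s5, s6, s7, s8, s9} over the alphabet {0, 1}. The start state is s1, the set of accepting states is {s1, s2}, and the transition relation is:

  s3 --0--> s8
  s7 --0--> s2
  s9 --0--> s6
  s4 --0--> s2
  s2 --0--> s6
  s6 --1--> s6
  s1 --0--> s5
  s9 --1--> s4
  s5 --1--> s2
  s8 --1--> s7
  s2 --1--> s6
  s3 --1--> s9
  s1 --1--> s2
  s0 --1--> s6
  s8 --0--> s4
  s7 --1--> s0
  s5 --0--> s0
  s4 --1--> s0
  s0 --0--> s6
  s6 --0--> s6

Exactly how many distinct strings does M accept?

The useful subgraph on states {s1, s2, s5} is acyclic, so L(M) is finite; the longest accepting path visits 3 useful states, giving maximum string length 2.
Counting accepting paths from s1 by length: 1 of length 0, 1 of length 1, 1 of length 2. Total 3.

3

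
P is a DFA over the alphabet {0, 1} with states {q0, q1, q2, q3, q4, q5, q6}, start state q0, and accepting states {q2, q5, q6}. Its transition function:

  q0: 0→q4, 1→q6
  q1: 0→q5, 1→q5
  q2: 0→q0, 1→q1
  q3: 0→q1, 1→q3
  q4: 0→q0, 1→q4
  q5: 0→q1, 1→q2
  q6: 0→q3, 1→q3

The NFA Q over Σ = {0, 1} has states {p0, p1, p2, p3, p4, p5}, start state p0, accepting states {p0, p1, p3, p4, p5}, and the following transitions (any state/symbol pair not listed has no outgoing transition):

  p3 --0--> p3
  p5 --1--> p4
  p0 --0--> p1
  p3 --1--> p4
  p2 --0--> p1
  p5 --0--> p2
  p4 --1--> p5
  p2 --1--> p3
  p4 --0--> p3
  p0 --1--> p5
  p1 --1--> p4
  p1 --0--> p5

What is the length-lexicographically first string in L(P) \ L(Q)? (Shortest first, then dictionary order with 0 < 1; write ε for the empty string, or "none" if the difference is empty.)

1000110

The string 1000110 is accepted by P but not by Q.
No shorter string lies in the difference, and 1000110 is the lexicographically first length-7 string in L(P) \ L(Q).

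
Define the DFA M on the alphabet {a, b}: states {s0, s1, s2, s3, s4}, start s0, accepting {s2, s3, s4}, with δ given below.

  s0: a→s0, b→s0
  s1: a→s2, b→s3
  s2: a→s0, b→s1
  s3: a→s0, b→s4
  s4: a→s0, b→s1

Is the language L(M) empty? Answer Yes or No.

The states reachable from the start state are {s0}.
None of the accepting states {s2, s3, s4} is reachable, so no string is accepted and L(M) = ∅.

Yes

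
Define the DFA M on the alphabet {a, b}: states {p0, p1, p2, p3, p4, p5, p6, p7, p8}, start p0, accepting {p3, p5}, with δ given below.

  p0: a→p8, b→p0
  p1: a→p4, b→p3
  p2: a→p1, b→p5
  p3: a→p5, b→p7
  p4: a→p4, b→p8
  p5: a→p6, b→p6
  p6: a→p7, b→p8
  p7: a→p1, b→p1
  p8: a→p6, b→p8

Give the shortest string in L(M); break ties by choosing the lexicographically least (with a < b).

aaaab

A breadth-first search from p0 reaches an accepting state first via the path p0 → p8 → p6 → p7 → p1 → p3 on input aaaab.
No string of length < 5 is accepted (BFS exhausts all shorter strings without reaching an accepting state), and aaaab is the lexicographically least accepting string of length 5.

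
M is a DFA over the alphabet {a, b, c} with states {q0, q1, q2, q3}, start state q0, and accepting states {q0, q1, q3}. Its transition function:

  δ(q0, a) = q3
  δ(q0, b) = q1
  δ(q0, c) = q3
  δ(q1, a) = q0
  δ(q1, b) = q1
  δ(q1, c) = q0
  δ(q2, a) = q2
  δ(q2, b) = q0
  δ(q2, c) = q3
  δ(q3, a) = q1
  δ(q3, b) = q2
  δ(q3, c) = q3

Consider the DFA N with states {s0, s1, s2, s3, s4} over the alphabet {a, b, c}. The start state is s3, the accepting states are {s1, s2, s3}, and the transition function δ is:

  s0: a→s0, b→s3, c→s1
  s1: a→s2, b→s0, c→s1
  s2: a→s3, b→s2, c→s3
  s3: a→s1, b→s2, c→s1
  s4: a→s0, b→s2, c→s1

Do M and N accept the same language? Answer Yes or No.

Exploring the product automaton M × N from the start pair (q0, s3), following both machines on each input symbol, reaches 4 state pairs: (q0, s3), (q3, s1), (q1, s2), (q2, s0).
M accepts in {q0, q1, q3} and N accepts in {s1, s2, s3}. In every reachable pair the two components are either both accepting — (q0, s3), (q3, s1), (q1, s2) — or both non-accepting, so no string is accepted by exactly one of the machines: L(M) \ L(N) and L(N) \ L(M) are both empty.
Hence every string is accepted by M iff it is accepted by N, and the two languages coincide.

Yes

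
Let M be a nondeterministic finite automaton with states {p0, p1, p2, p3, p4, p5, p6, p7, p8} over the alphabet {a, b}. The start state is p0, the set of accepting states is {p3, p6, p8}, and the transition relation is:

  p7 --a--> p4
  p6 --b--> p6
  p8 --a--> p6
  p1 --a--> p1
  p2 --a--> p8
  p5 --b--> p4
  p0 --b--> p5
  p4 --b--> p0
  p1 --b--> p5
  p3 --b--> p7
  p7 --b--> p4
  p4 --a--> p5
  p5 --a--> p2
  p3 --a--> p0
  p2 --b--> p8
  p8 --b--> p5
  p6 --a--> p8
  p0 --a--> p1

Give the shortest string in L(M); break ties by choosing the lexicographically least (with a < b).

A breadth-first search from p0 reaches an accepting state first via the path p0 → p5 → p2 → p8 on input baa.
No string of length < 3 is accepted (BFS exhausts all shorter strings without reaching an accepting state), and baa is the lexicographically least accepting string of length 3.

baa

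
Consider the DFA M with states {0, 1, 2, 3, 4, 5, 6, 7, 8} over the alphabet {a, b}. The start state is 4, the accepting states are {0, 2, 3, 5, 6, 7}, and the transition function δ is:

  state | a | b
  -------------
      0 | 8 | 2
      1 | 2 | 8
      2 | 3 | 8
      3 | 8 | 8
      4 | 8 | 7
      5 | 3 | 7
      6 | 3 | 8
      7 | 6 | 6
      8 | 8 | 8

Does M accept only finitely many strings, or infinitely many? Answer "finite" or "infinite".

The useful states (reachable from 4 and able to reach an accepting state) are {3, 4, 6, 7}.
Restricted to these states the transition graph has no cycle, so every accepting path has bounded length and L is finite.

finite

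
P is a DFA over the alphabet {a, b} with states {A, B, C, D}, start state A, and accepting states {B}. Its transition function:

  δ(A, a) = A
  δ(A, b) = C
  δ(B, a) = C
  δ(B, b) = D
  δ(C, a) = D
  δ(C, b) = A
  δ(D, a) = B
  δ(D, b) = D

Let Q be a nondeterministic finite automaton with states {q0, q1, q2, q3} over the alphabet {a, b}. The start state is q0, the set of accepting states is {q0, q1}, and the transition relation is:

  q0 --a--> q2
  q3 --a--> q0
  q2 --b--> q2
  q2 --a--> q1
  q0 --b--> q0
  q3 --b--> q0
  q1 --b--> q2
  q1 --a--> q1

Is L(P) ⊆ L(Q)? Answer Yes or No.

Yes

Exploring the product automaton P × Q from the start pair (A, q0), following both machines on each input symbol, reaches 9 state pairs: (A, q0), (A, q2), (C, q0), (A, q1), (C, q2), (D, q2), (D, q1), (B, q1), (C, q1).
P accepts in {B} and Q accepts in {q0, q1}. The reachable pairs whose P-component is accepting are (B, q1); in each of them the Q-component is accepting too, so the product for L(P) \ L(Q) (P-component accepting, Q-component rejecting) has no reachable accepting pair and the difference is empty.
Hence every string in L(P) is also in L(Q).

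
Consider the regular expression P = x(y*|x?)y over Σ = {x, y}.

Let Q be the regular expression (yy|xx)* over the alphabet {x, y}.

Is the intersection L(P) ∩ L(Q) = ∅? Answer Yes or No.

Yes

Converting the expression P to a DFA (subset construction, then merging equivalent states) gives the minimal DFA with states {p0, p1, p2, p3, p4, p5}, start state p0, accepting states {p4, p5} and transitions p0: x→p1, y→p2; p1: x→p3, y→p4; p2: x→p2, y→p2; p3: x→p2, y→p5; p4: x→p2, y→p4; p5: x→p2, y→p2.
Converting the expression Q to a DFA (subset construction, then merging equivalent states) gives the minimal DFA with states {q0, q1, q2, q3}, start state q0, accepting states {q0} and transitions q0: x→q1, y→q2; q1: x→q0, y→q3; q2: x→q3, y→q0; q3: x→q3, y→q3.
Exploring the product automaton P × Q from the start pair (p0, q0), following both machines on each input symbol, reaches 9 state pairs: (p0, q0), (p1, q1), (p2, q2), (p3, q0), (p4, q3), (p2, q3), (p2, q0), (p2, q1), (p5, q2).
P accepts in {p4, p5} and Q accepts in {q0}; no reachable pair has both components accepting, so no string drives both machines to acceptance simultaneously and L(P) ∩ L(Q) = ∅.
So no string is accepted by both, and the intersection is empty.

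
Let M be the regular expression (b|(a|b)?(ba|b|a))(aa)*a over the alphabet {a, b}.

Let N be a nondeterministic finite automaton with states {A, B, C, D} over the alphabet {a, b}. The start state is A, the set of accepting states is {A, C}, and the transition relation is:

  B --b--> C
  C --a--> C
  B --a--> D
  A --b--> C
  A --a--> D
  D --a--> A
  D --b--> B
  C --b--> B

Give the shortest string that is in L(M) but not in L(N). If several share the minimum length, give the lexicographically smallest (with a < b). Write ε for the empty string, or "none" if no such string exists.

The string aaa is accepted by M but not by N.
No shorter string lies in the difference, and aaa is the lexicographically first length-3 string in L(M) \ L(N).

aaa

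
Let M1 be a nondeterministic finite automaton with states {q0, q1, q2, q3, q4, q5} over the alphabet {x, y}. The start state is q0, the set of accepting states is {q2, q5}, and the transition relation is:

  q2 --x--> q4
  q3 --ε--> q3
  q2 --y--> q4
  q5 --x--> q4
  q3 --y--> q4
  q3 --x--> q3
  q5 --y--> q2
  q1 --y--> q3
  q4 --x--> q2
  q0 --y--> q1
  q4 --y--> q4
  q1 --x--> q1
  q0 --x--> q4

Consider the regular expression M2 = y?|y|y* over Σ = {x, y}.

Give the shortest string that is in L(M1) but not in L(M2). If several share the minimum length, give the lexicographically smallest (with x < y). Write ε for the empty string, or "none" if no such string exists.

The string xx is accepted by M1 but not by M2.
No shorter string lies in the difference, and xx is the lexicographically first length-2 string in L(M1) \ L(M2).

xx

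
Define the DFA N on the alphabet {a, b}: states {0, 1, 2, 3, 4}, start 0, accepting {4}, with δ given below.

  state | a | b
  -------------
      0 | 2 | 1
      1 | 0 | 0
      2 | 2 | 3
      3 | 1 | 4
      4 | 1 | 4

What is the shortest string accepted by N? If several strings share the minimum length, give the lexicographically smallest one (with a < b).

A breadth-first search from 0 reaches an accepting state first via the path 0 → 2 → 3 → 4 on input abb.
No string of length < 3 is accepted (BFS exhausts all shorter strings without reaching an accepting state), and abb is the lexicographically least accepting string of length 3.

abb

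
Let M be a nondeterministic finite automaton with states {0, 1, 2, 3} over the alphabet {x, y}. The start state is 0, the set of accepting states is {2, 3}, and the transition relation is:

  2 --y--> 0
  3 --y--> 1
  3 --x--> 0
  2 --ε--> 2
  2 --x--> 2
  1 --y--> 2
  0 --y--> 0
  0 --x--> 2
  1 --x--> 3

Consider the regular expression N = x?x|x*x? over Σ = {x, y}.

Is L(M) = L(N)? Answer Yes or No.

No

The string yx is accepted by M but rejected by N.
So L(M) ≠ L(N).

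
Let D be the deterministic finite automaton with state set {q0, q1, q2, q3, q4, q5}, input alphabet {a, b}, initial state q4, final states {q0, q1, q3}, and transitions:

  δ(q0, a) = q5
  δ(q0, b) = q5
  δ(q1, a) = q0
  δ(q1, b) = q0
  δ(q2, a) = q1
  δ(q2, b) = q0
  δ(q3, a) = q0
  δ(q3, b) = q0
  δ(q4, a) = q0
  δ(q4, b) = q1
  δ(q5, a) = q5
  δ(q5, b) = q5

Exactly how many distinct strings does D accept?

4

The useful subgraph on states {q0, q1, q4} is acyclic, so L(D) is finite; the longest accepting path visits 3 useful states, giving maximum string length 2.
Counting accepting paths from q4 by length: 2 of length 1, 2 of length 2. Total 4.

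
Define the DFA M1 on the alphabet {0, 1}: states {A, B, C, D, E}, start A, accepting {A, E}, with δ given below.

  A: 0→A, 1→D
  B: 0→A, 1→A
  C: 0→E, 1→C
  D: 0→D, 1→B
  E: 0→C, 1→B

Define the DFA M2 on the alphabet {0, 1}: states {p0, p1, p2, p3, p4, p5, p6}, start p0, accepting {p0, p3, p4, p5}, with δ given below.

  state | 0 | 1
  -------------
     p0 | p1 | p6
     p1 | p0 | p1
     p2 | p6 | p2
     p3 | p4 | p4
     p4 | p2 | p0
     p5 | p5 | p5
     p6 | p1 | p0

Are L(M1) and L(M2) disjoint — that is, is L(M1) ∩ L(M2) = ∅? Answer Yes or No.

No

The empty string ε is accepted by both M1 and M2.
Hence L(M1) ∩ L(M2) ≠ ∅.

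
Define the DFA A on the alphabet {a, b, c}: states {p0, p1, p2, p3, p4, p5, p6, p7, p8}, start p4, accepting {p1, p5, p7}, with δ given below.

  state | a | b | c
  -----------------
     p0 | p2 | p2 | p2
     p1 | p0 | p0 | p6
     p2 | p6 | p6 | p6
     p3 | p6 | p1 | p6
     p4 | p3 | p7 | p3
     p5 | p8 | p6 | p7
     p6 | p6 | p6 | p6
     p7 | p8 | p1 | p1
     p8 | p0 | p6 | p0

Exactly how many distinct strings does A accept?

The useful subgraph on states {p1, p3, p4, p7} is acyclic, so L(A) is finite; the longest accepting path visits 3 useful states, giving maximum string length 2.
Counting accepting paths from p4 by length: 1 of length 1, 4 of length 2. Total 5.

5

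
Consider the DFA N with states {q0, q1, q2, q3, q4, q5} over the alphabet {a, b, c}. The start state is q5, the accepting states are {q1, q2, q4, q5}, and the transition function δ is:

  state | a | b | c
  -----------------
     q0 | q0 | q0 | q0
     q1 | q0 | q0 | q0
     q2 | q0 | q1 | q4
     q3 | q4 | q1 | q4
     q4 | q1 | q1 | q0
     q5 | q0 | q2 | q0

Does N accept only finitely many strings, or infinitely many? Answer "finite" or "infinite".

The useful states (reachable from q5 and able to reach an accepting state) are {q1, q2, q4, q5}.
Restricted to these states the transition graph has no cycle, so every accepting path has bounded length and L is finite.

finite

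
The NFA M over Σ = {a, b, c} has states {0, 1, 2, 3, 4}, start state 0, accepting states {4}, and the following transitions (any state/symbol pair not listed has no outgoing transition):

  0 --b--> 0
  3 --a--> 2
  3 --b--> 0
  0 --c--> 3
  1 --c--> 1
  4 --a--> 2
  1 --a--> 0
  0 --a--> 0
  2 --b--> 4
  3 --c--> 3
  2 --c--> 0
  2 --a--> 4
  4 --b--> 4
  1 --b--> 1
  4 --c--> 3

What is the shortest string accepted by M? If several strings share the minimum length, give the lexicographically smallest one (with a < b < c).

caa

A breadth-first search from 0 reaches an accepting state first via the path 0 → 3 → 2 → 4 on input caa.
No string of length < 3 is accepted (BFS exhausts all shorter strings without reaching an accepting state), and caa is the lexicographically least accepting string of length 3.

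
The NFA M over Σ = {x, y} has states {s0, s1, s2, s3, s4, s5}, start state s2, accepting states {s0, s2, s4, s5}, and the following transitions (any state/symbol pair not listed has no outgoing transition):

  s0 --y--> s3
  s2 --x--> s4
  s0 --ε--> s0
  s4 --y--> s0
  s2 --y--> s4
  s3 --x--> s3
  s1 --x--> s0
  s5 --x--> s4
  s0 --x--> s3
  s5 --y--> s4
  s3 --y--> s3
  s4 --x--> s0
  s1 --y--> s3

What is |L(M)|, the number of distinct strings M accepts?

7

The useful subgraph on states {s0, s2, s4} is acyclic, so L(M) is finite; the longest accepting path visits 3 useful states, giving maximum string length 2.
Counting accepting paths from s2 by length: 1 of length 0, 2 of length 1, 4 of length 2. Total 7.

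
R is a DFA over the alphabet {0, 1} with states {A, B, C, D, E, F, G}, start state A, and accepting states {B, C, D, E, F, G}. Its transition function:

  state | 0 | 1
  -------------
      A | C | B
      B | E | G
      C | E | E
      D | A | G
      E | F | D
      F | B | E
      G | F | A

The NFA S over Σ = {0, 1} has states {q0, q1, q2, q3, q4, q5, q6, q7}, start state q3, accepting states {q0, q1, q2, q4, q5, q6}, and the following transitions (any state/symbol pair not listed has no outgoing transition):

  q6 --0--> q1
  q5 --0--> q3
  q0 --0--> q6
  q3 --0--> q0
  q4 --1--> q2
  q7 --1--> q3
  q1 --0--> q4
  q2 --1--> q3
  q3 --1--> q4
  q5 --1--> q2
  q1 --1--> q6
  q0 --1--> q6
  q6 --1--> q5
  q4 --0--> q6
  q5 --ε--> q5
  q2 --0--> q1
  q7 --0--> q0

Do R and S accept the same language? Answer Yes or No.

Yes

Exploring the product automaton R × S from the start pair (A, q3), following both machines on each input symbol, reaches 7 state pairs: (A, q3), (C, q0), (B, q4), (E, q6), (G, q2), (F, q1), (D, q5).
R accepts in {B, C, D, E, F, G} and S accepts in {q0, q1, q2, q4, q5, q6}. In every reachable pair the two components are either both accepting — (C, q0), (B, q4), (E, q6), (G, q2), (F, q1), (D, q5) — or both non-accepting, so no string is accepted by exactly one of the machines: L(R) \ L(S) and L(S) \ L(R) are both empty.
Hence every string is accepted by R iff it is accepted by S, and the two languages coincide.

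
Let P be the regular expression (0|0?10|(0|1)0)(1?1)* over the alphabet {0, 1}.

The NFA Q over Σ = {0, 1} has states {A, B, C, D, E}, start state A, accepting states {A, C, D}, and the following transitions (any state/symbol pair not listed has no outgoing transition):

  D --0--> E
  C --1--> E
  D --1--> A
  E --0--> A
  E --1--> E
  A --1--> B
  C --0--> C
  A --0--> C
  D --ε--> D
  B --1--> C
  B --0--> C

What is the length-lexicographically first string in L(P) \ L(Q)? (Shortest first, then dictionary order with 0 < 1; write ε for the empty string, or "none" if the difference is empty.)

01

The string 01 is accepted by P but not by Q.
No shorter string lies in the difference, and 01 is the lexicographically first length-2 string in L(P) \ L(Q).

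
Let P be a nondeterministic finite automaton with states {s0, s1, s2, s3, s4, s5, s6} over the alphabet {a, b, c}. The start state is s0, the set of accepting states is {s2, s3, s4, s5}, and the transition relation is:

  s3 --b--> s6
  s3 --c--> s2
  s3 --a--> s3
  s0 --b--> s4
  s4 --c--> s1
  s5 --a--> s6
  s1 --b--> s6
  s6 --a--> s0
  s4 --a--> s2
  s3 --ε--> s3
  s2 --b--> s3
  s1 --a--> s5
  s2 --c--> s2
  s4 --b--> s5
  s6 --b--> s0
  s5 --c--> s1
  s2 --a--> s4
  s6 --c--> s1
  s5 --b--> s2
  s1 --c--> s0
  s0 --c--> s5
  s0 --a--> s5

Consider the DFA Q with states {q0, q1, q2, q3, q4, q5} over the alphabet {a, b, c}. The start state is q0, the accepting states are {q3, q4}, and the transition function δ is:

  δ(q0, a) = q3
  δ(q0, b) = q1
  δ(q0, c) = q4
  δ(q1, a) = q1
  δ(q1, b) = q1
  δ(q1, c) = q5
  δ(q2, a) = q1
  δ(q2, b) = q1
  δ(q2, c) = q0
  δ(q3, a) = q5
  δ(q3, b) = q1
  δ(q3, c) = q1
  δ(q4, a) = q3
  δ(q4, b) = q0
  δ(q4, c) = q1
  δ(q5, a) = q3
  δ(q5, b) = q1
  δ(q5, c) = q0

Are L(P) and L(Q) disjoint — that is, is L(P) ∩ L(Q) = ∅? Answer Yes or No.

No

The string a is accepted by both P and Q.
Hence L(P) ∩ L(Q) ≠ ∅.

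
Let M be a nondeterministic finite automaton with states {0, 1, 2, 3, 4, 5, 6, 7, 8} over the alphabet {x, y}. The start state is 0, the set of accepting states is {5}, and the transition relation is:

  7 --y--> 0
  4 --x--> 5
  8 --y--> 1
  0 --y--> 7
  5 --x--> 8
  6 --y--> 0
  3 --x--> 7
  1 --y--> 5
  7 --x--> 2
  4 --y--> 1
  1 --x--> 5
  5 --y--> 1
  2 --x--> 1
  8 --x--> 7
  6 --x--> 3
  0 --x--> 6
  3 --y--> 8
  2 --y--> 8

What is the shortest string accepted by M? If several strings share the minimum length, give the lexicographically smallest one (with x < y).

yxxx

A breadth-first search from 0 reaches an accepting state first via the path 0 → 7 → 2 → 1 → 5 on input yxxx.
No string of length < 4 is accepted (BFS exhausts all shorter strings without reaching an accepting state), and yxxx is the lexicographically least accepting string of length 4.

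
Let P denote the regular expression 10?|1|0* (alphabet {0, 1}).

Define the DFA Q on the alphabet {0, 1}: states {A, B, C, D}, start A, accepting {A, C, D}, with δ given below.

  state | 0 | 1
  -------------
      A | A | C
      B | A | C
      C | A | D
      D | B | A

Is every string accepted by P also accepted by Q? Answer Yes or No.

Converting the expression P to a DFA (subset construction, then merging equivalent states) gives the minimal DFA with states {p0, p1, p2, p3, p4}, start state p0, accepting states {p0, p1, p2, p4} and transitions p0: 0→p1, 1→p2; p1: 0→p1, 1→p3; p2: 0→p4, 1→p3; p3: 0→p3, 1→p3; p4: 0→p3, 1→p3.
Exploring the product automaton P × Q from the start pair (p0, A), following both machines on each input symbol, reaches 8 state pairs: (p0, A), (p1, A), (p2, C), (p3, C), (p4, A), (p3, D), (p3, A), (p3, B).
P accepts in {p0, p1, p2, p4} and Q accepts in {A, C, D}. The reachable pairs whose P-component is accepting are (p0, A), (p1, A), (p2, C), (p4, A); in each of them the Q-component is accepting too, so the product for L(P) \ L(Q) (P-component accepting, Q-component rejecting) has no reachable accepting pair and the difference is empty.
Hence every string in L(P) is also in L(Q).

Yes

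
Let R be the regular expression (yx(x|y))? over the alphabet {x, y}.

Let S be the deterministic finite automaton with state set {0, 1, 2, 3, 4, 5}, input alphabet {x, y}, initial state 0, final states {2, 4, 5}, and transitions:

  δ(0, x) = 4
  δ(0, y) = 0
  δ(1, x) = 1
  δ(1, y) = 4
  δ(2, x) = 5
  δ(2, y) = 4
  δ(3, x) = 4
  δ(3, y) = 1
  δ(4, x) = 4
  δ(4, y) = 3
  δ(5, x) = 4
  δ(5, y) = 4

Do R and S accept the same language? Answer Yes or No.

The empty string ε is accepted by R but rejected by S.
So L(R) ≠ L(S).

No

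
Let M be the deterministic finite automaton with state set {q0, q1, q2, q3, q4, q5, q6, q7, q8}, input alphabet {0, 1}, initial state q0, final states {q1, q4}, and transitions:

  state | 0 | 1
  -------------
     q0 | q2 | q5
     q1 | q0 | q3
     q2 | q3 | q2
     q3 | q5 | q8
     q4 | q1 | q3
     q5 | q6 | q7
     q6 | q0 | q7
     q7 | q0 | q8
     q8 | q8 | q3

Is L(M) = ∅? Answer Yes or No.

Yes

The states reachable from the start state are {q0, q2, q3, q5, q6, q7, q8}.
None of the accepting states {q1, q4} is reachable, so no string is accepted and L(M) = ∅.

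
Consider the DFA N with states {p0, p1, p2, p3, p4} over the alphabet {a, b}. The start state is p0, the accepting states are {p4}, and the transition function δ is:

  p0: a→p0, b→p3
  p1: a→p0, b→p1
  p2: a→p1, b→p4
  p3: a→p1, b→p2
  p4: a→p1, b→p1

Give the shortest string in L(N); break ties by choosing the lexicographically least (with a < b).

bbb

A breadth-first search from p0 reaches an accepting state first via the path p0 → p3 → p2 → p4 on input bbb.
No string of length < 3 is accepted (BFS exhausts all shorter strings without reaching an accepting state), and bbb is the lexicographically least accepting string of length 3.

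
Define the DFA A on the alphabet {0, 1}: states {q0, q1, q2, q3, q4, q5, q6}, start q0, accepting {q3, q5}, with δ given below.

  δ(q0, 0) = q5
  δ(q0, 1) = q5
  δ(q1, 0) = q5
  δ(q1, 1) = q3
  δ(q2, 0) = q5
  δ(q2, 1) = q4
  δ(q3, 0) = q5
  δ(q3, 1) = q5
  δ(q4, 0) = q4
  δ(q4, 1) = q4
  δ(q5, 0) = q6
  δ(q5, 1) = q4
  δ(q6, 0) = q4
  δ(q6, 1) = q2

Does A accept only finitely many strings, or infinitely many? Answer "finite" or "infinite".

infinite

State q5 is reachable from the start and can reach an accepting state, and it lies on the cycle q5 → q6 → q2 → q5.
Traversing that cycle any number of times yields accepted strings of unbounded length, so the language is infinite.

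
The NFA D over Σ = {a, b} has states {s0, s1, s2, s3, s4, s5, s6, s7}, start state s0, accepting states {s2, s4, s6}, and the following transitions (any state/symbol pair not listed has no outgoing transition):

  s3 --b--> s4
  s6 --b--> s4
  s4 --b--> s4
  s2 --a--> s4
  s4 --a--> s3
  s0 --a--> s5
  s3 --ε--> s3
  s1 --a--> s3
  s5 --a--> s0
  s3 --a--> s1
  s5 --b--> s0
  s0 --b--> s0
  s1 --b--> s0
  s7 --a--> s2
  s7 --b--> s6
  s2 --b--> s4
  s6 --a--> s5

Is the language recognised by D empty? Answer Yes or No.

The states reachable from the start state are {s0, s5}.
None of the accepting states {s2, s4, s6} is reachable, so no string is accepted and L(D) = ∅.

Yes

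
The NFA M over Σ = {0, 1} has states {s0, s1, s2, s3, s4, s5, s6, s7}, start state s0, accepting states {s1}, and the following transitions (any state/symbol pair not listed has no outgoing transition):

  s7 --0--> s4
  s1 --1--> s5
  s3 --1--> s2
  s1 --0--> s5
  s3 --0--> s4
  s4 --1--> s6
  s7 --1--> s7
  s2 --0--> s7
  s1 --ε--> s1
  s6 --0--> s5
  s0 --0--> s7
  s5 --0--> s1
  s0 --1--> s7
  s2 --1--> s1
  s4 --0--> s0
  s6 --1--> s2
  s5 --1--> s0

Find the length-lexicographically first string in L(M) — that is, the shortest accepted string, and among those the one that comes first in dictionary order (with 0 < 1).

A breadth-first search from s0 reaches an accepting state first via the path s0 → s7 → s4 → s6 → s5 → s1 on input 00100.
No string of length < 5 is accepted (BFS exhausts all shorter strings without reaching an accepting state), and 00100 is the lexicographically least accepting string of length 5.

00100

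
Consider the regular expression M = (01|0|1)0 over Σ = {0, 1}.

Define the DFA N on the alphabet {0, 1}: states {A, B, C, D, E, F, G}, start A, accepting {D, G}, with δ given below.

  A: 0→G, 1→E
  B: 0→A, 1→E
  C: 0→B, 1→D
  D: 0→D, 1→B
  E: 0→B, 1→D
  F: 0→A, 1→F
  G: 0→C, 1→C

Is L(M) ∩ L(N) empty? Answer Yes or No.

Converting the expression M to a DFA (subset construction, then merging equivalent states) gives the minimal DFA with states {m0, m1, m2, m3, m4}, start state m0, accepting states {m3} and transitions m0: 0→m1, 1→m2; m1: 0→m3, 1→m2; m2: 0→m3, 1→m4; m3: 0→m4, 1→m4; m4: 0→m4, 1→m4.
Exploring the product automaton M × N from the start pair (m0, A), following both machines on each input symbol, reaches 12 state pairs: (m0, A), (m1, G), (m2, E), (m3, C), (m2, C), (m3, B), (m4, D), (m4, B), (m4, A), (m4, E), (m4, G), (m4, C).
M accepts in {m3} and N accepts in {D, G}; no reachable pair has both components accepting, so no string drives both machines to acceptance simultaneously and L(M) ∩ L(N) = ∅.
So no string is accepted by both, and the intersection is empty.

Yes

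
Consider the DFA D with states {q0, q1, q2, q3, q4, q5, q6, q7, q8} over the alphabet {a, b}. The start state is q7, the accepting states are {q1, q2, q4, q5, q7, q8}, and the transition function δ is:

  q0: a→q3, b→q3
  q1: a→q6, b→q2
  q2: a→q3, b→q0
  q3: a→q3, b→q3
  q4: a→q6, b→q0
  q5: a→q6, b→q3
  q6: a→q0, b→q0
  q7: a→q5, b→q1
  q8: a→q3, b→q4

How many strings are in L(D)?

4

The useful subgraph on states {q1, q2, q5, q7} is acyclic, so L(D) is finite; the longest accepting path visits 3 useful states, giving maximum string length 2.
Counting accepting paths from q7 by length: 1 of length 0, 2 of length 1, 1 of length 2. Total 4.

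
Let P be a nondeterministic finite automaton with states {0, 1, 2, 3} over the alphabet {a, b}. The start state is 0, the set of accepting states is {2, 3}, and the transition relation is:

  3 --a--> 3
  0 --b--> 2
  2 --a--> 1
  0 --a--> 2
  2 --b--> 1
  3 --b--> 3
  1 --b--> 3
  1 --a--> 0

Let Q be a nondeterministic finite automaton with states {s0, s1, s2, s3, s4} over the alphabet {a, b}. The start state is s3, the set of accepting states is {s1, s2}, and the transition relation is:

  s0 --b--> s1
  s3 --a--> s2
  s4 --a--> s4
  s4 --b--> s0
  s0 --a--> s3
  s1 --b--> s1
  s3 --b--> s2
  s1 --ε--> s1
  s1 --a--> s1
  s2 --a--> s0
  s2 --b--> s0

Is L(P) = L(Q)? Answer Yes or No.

Exploring the product automaton P × Q from the start pair (0, s3), following both machines on each input symbol, reaches 4 state pairs: (0, s3), (2, s2), (1, s0), (3, s1).
P accepts in {2, 3} and Q accepts in {s1, s2}. In every reachable pair the two components are either both accepting — (2, s2), (3, s1) — or both non-accepting, so no string is accepted by exactly one of the machines: L(P) \ L(Q) and L(Q) \ L(P) are both empty.
Hence every string is accepted by P iff it is accepted by Q, and the two languages coincide.

Yes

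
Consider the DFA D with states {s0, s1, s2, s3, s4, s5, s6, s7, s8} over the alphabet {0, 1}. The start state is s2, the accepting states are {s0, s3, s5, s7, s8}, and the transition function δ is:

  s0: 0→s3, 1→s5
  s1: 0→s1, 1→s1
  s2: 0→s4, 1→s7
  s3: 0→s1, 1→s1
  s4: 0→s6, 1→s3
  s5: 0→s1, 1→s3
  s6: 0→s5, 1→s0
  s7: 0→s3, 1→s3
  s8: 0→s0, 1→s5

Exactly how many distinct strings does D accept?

The useful subgraph on states {s0, s2, s3, s4, s5, s6, s7} is acyclic, so L(D) is finite; the longest accepting path visits 6 useful states, giving maximum string length 5.
Counting accepting paths from s2 by length: 1 of length 1, 3 of length 2, 2 of length 3, 3 of length 4, 1 of length 5. Total 10.

10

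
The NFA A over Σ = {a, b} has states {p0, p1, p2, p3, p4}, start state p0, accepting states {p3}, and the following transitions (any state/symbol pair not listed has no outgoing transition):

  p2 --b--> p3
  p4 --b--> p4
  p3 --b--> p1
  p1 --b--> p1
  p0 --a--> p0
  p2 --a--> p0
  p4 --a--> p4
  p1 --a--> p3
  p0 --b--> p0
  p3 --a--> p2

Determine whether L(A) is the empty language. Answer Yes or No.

Yes

The states reachable from the start state are {p0}.
None of the accepting states {p3} is reachable, so no string is accepted and L(A) = ∅.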